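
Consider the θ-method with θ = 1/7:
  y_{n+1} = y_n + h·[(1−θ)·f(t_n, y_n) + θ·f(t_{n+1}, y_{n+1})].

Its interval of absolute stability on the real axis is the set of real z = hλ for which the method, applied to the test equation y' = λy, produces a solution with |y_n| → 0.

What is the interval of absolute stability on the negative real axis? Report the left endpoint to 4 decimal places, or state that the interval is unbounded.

(-2.8000, 0).

Test eqn y'=λy, z=hλ:
  y_{n+1} = y_n + z·[6/7·y_n + 1/7·y_{n+1}] ⇒ (1 − 1/7z)y_{n+1} = (1 + 6/7z)y_n
  Hence R(z) = (1 + 6/7z)/(1 − 1/7z).

Find x<0 with |R(x)|<1.
x=-1.54: |R|=0.2623
R=−1: 1+6/7x = −1+1/7x ⇒ -5/7x=2 ⇒ x=2/(-5/7)=-2.8000
Confirm numerically:
  x=-2.677: |R|=0.93645 <1
  x=-1.893: |R|=0.49005 <1
  x=-1.465: |R|=0.21146 <1
  x=-1.164: |R|=0.00196 <1
  x=-3.156: |R|=1.17527 >1
  x=-3.057: |R|=1.12777 >1
Stable set (-2.8000, 0).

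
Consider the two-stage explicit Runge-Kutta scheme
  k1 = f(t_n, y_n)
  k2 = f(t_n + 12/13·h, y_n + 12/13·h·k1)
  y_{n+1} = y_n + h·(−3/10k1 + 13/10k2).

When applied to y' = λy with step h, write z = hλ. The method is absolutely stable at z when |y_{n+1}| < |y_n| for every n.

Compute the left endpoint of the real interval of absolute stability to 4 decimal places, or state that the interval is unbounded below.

left endpoint -0.8333.

On y'=λy, z=hλ:
  k1=λy_n ⇒ h·k1=z·y_n;  k2=λ(1+12/13z)y_n ⇒ h·k2=z(1+12/13z)y_n
  y_{n+1}/y_n = 1 − 3/10z + 13/10z(1+12/13z) = 1 + z + 6/5z²
  Hence R(z) = 1 + z + 6/5z².

Solve |R(x)|<1 on ℝ⁻.
x=-0.33: |R|=0.8007
R=1: x+6/5x²=0 ⇒ x=−5/6=-0.8333; min R=1−1/(4·6/5)=0.7917>−1
Confirm numerically:
  x=-0.751: |R|=0.92580 <1
  x=-0.415: |R|=0.79167 <1
  x=-0.397: |R|=0.79213 <1
  x=-0.379: |R|=0.79337 <1
  x=-1.296: |R|=1.71954 >1
  x=-1.069: |R|=1.30231 >1
Stable set (-0.8333, 0).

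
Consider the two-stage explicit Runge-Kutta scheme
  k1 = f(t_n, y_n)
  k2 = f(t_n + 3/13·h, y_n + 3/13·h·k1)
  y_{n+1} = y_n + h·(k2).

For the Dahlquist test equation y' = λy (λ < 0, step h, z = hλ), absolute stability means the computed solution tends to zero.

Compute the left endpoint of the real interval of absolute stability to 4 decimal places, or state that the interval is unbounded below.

Set f=λy, z=hλ:
  k1=λy_n ⇒ h·k1=z·y_n;  k2=λ(1+3/13z)y_n ⇒ h·k2=z(1+3/13z)y_n
  y_{n+1}/y_n = 1 + z(1+3/13z) = 1 + z + 3/13z²
  so R(z) = 1 + z + 3/13z².

Boundary: |R(x)|=1, x<0.
x=-1.25: |R|=0.1106
R=1: x+3/13x²=0 ⇒ x=−13/3=-4.3333; min R=1−1/(4·3/13)=-0.0833>−1
Confirm numerically:
  x=-3.073: |R|=0.10623 <1
  x=-2.971: |R|=0.06596 <1
  x=-2.545: |R|=0.05030 <1
  x=-2.249: |R|=0.08177 <1
  x=-4.845: |R|=1.57208 >1
  x=-4.818: |R|=1.53887 >1
  x=-4.403: |R|=1.07079 >1
So |R|<1 on (-4.3333, 0).

z* = -4.3333.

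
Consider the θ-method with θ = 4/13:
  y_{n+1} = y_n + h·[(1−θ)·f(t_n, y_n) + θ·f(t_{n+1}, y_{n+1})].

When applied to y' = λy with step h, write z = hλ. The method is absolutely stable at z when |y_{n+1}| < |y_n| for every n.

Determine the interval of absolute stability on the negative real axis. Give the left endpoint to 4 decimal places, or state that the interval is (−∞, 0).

Test eqn y'=λy, z=hλ:
  y_{n+1} = y_n + z·[9/13·y_n + 4/13·y_{n+1}] ⇒ (1 − 4/13z)y_{n+1} = (1 + 9/13z)y_n
  Hence R(z) = (1 + 9/13z)/(1 − 4/13z).

Solve |R(x)|<1 on ℝ⁻.
x=-1.6: |R|=0.0722
R=−1: 1+9/13x = −1+4/13x ⇒ -5/13x=2 ⇒ x=2/(-5/13)=-5.2000
Confirm numerically:
  x=-4.154: |R|=0.82341 <1
  x=-2.935: |R|=0.54224 <1
  x=-2.613: |R|=0.44845 <1
  x=-5.762: |R|=1.07795 >1
  x=-5.599: |R|=1.05636 >1
Stable set (-5.2000, 0).

(-5.2000, 0).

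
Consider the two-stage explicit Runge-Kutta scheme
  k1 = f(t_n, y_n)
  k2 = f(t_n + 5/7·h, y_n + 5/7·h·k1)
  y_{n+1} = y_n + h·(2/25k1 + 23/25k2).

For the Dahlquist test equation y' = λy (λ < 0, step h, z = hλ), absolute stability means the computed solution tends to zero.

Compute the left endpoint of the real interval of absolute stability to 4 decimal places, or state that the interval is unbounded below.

With y'=λy (z=hλ):
  k1=λy_n ⇒ h·k1=z·y_n;  k2=λ(1+5/7z)y_n ⇒ h·k2=z(1+5/7z)y_n
  y_{n+1}/y_n = 1 + 2/25z + 23/25z(1+5/7z) = 1 + z + 23/35z²
  Hence R(z) = 1 + z + 23/35z².

Solve |R(x)|<1 on ℝ⁻.
x=-0.85: |R|=0.6248
R=1: x+23/35x²=0 ⇒ x=−35/23=-1.5217; min R=1−1/(4·23/35)=0.6196>−1
Confirm numerically:
  x=-1.401: |R|=0.88884 <1
  x=-1.169: |R|=0.72903 <1
  x=-0.916: |R|=0.63538 <1
  x=-0.680: |R|=0.62386 <1
  x=-2.028: |R|=1.67469 >1
  x=-1.759: |R|=1.27425 >1
  x=-1.658: |R|=1.14846 >1
Interval (-1.5217, 0).

left endpoint -1.5217.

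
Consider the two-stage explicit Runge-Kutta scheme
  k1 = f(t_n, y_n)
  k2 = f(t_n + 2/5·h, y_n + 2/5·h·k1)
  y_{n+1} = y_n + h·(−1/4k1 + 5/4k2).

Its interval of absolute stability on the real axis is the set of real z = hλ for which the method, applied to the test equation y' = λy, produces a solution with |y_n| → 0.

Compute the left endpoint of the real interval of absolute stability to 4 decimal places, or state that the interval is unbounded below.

With y'=λy (z=hλ):
  k1=λy_n ⇒ h·k1=z·y_n;  k2=λ(1+2/5z)y_n ⇒ h·k2=z(1+2/5z)y_n
  y_{n+1}/y_n = 1 − 1/4z + 5/4z(1+2/5z) = 1 + z + 1/2z²
  so R(z) = 1 + z + 1/2z².

Solve |R(x)|<1 on ℝ⁻.
x=-0.94: |R|=0.5018
R=1: x+1/2x²=0 ⇒ x=−2=-2.0000; min R=1−1/(4·1/2)=0.5000>−1
Confirm numerically:
  x=-1.805: |R|=0.82401 <1
  x=-1.552: |R|=0.65235 <1
  x=-1.245: |R|=0.53001 <1
  x=-0.801: |R|=0.51980 <1
  x=-2.390: |R|=1.46605 >1
  x=-2.166: |R|=1.17978 >1
  x=-2.068: |R|=1.07031 >1
Interval (-2.0000, 0).

z* = -2.0000.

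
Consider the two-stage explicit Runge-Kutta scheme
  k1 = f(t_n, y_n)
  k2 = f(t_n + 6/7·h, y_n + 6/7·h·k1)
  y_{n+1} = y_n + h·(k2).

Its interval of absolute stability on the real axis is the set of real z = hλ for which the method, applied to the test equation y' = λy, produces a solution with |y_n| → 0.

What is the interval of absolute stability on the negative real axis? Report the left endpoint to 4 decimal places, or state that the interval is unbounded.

With y'=λy (z=hλ):
  k1=λy_n ⇒ h·k1=z·y_n;  k2=λ(1+6/7z)y_n ⇒ h·k2=z(1+6/7z)y_n
  y_{n+1}/y_n = 1 + z(1+6/7z) = 1 + z + 6/7z²
  so R(z) = 1 + z + 6/7z².

Find x<0 with |R(x)|<1.
x=-0.45: |R|=0.7236
R=1: x+6/7x²=0 ⇒ x=−7/6=-1.1667; min R=1−1/(4·6/7)=0.7083>−1
Confirm numerically:
  x=-1.024: |R|=0.87478 <1
  x=-0.739: |R|=0.72910 <1
  x=-0.727: |R|=0.72602 <1
  x=-0.658: |R|=0.71311 <1
  x=-1.686: |R|=1.75051 >1
  x=-1.491: |R|=1.41450 >1
Stable set (-1.1667, 0).

z∈(-1.1667,0).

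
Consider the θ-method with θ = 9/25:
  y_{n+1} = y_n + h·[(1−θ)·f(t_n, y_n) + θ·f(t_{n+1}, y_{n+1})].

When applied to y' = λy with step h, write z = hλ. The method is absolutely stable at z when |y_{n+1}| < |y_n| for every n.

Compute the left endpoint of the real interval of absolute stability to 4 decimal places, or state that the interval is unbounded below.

With y'=λy (z=hλ):
  y_{n+1} = y_n + z·[16/25·y_n + 9/25·y_{n+1}] ⇒ (1 − 9/25z)y_{n+1} = (1 + 16/25z)y_n
  Hence R(z) = (1 + 16/25z)/(1 − 9/25z).

Solve |R(x)|<1 on ℝ⁻.
x=-0.77: |R|=0.3971
R=−1: 1+16/25x = −1+9/25x ⇒ -7/25x=2 ⇒ x=2/(-7/25)=-7.1429
Confirm numerically:
  x=-7.086: |R|=0.99552 <1
  x=-6.750: |R|=0.96793 <1
  x=-6.399: |R|=0.93695 <1
  x=-4.468: |R|=0.71287 <1
  x=-7.531: |R|=1.02928 >1
  x=-7.501: |R|=1.02710 >1
  x=-7.379: |R|=1.01808 >1
Stable set (-7.1429, 0).

z* = -7.1429.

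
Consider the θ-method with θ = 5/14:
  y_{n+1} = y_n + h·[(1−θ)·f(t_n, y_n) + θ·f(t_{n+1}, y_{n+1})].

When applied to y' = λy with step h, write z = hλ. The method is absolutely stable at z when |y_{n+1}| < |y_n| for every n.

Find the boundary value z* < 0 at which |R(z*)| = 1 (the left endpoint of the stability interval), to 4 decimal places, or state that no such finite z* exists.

left endpoint -7.0000.

With y'=λy (z=hλ):
  y_{n+1} = y_n + z·[9/14·y_n + 5/14·y_{n+1}] ⇒ (1 − 5/14z)y_{n+1} = (1 + 9/14z)y_n
  ⇒ R(z) = (1 + 9/14z)/(1 − 5/14z).

Need |R(x)|<1, x<0.
x=-1.54: |R|=0.0065
R=−1: 1+9/14x = −1+5/14x ⇒ -2/7x=2 ⇒ x=2/(-2/7)=-7.0000
Confirm numerically:
  x=-6.716: |R|=0.97612 <1
  x=-6.346: |R|=0.94279 <1
  x=-4.398: |R|=0.71081 <1
  x=-3.887: |R|=0.62758 <1
  x=-7.485: |R|=1.03772 >1
  x=-7.205: |R|=1.01639 >1
Interval (-7.0000, 0).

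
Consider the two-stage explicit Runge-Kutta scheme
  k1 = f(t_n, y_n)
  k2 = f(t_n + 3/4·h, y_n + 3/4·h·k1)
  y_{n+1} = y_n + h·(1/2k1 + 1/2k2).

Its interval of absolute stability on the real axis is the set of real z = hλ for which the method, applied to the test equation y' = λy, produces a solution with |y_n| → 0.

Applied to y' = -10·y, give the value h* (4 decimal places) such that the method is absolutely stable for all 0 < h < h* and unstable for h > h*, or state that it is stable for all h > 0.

On y'=λy, z=hλ:
  k1=λy_n ⇒ h·k1=z·y_n;  k2=λ(1+3/4z)y_n ⇒ h·k2=z(1+3/4z)y_n
  y_{n+1}/y_n = 1 + 1/2z + 1/2z(1+3/4z) = 1 + z + 3/8z²
  ⇒ R(z) = 1 + z + 3/8z².

Need |R(x)|<1, x<0.
x=-1.05: |R|=0.3634
R=1: x+3/8x²=0 ⇒ x=−8/3=-2.6667; min R=1−1/(4·3/8)=0.3333>−1
Confirm numerically:
  x=-2.333: |R|=0.70808 <1
  x=-2.119: |R|=0.56481 <1
  x=-1.830: |R|=0.42584 <1
  x=-1.198: |R|=0.34020 <1
  x=-2.950: |R|=1.31344 >1
  x=-2.851: |R|=1.19708 >1
Interval (-2.6667, 0).

(-2.6667,0); λ=-10 ⇒ h* = (8/3)/10 = 0.2667.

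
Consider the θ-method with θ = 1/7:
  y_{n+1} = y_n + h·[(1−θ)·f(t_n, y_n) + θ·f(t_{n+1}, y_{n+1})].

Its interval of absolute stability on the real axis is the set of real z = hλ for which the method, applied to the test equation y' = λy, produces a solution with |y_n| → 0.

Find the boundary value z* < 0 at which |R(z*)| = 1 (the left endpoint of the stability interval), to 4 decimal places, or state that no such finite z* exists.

Set f=λy, z=hλ:
  y_{n+1} = y_n + z·[6/7·y_n + 1/7·y_{n+1}] ⇒ (1 − 1/7z)y_{n+1} = (1 + 6/7z)y_n
  ⇒ R(z) = (1 + 6/7z)/(1 − 1/7z).

Need |R(x)|<1, x<0.
x=-1.52: |R|=0.2488
R=−1: 1+6/7x = −1+1/7x ⇒ -5/7x=2 ⇒ x=2/(-5/7)=-2.8000
Confirm numerically:
  x=-2.484: |R|=0.83340 <1
  x=-1.695: |R|=0.36458 <1
  x=-1.204: |R|=0.02730 <1
  x=-3.234: |R|=1.21204 >1
  x=-2.985: |R|=1.09264 >1
  x=-2.821: |R|=1.01069 >1
Stable set (-2.8000, 0).

z* = -2.8000.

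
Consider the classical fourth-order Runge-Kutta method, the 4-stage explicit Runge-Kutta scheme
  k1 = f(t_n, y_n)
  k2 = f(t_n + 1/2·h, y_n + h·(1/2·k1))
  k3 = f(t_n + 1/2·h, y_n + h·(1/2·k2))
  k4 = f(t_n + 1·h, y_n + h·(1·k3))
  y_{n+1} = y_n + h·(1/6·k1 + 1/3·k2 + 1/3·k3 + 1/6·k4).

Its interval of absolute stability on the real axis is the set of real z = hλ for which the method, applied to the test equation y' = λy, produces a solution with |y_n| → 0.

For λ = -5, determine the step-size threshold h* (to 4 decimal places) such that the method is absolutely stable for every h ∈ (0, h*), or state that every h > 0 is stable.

(-2.7853,0); λ=-5 ⇒ h* = 0.5571.

On y'=λy, z=hλ:
  order 4, 4-stage ⇒ R(z)=1+z+z^2/2+z^3/6+z^4/24
  (e.g. R(-1.32)=0.29437, |R|=0.29437)

Need |R(x)|<1, x<0.
x=-1.32: |R|=0.2944
|R(-2.16)|=0.4002 |R(-1.75)|=0.2788 |R(-1.58)|=0.2705
Bisect:
  x_lo=-3.4655 |R|=2.6123  x_hi=-0.2446 |R|=0.7831
  mid=-1.85501 |R|=0.29502 →hi
  mid=-2.66023 |R|=0.82725 →hi
  mid=-3.06285 |R|=1.50571 →lo
  mid=-2.86154 |R|=1.12117 →lo
  mid=-2.76089 |R|=0.96382 →hi
  mid=-2.81121 |R|=1.03979 →lo
  mid=-2.78605 |R|=1.00114 →lo
  mid=-2.77347 |R|=0.98232 →hi
  ...
  [-2.78546,-2.78526] ⇒ x*=-2.7853
Stable set (-2.7853, 0).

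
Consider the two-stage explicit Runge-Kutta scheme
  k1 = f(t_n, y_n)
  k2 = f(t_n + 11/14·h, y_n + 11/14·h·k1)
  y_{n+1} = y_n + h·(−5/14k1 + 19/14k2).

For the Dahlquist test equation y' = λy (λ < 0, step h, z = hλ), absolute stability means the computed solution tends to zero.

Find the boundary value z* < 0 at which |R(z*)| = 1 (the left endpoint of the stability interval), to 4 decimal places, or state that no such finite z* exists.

Test eqn y'=λy, z=hλ:
  k1=λy_n ⇒ h·k1=z·y_n;  k2=λ(1+11/14z)y_n ⇒ h·k2=z(1+11/14z)y_n
  y_{n+1}/y_n = 1 − 5/14z + 19/14z(1+11/14z) = 1 + z + 209/196z²
  ⇒ R(z) = 1 + z + 209/196z².

Solve |R(x)|<1 on ℝ⁻.
x=-0.81: |R|=0.8896
R=1: x+209/196x²=0 ⇒ x=−196/209=-0.9378; min R=1−1/(4·209/196)=0.7656>−1
Confirm numerically:
  x=-0.871: |R|=0.93796 <1
  x=-0.835: |R|=0.90847 <1
  x=-0.608: |R|=0.78618 <1
  x=-0.566: |R|=0.77560 <1
  x=-1.526: |R|=1.95713 >1
  x=-1.444: |R|=1.77944 >1
  x=-1.223: |R|=1.37194 >1
Interval (-0.9378, 0).

left endpoint -0.9378.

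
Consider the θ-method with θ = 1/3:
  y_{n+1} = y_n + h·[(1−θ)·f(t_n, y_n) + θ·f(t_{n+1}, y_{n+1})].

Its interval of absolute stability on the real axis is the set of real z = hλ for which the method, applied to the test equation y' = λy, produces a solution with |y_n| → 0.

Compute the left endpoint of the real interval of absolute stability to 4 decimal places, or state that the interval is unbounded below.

With y'=λy (z=hλ):
  y_{n+1} = y_n + z·[2/3·y_n + 1/3·y_{n+1}] ⇒ (1 − 1/3z)y_{n+1} = (1 + 2/3z)y_n
  so R(z) = (1 + 2/3z)/(1 − 1/3z).

Solve |R(x)|<1 on ℝ⁻.
x=-1.12: |R|=0.1845
R=−1: 1+2/3x = −1+1/3x ⇒ -1/3x=2 ⇒ x=2/(-1/3)=-6.0000
Confirm numerically:
  x=-3.728: |R|=0.66231 <1
  x=-3.433: |R|=0.60096 <1
  x=-3.222: |R|=0.55352 <1
  x=-6.265: |R|=1.02860 >1
  x=-6.100: |R|=1.01099 >1
Interval (-6.0000, 0).

z* = -6.0000.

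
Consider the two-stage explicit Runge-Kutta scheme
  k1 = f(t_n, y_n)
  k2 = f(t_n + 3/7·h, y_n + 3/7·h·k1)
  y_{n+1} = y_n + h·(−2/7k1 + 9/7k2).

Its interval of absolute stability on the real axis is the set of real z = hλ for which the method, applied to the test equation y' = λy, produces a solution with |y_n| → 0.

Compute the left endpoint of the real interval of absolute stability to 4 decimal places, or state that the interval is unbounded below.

With y'=λy (z=hλ):
  k1=λy_n ⇒ h·k1=z·y_n;  k2=λ(1+3/7z)y_n ⇒ h·k2=z(1+3/7z)y_n
  y_{n+1}/y_n = 1 − 2/7z + 9/7z(1+3/7z) = 1 + z + 27/49z²
  ⇒ R(z) = 1 + z + 27/49z².

Boundary: |R(x)|=1, x<0.
x=-1.37: |R|=0.6642
R=1: x+27/49x²=0 ⇒ x=−49/27=-1.8148; min R=1−1/(4·27/49)=0.5463>−1
Confirm numerically:
  x=-1.574: |R|=0.79114 <1
  x=-1.420: |R|=0.69108 <1
  x=-1.361: |R|=0.65967 <1
  x=-1.005: |R|=0.55154 <1
  x=-2.213: |R|=1.48555 >1
  x=-1.848: |R|=1.03379 >1
Stable set (-1.8148, 0).

left endpoint -1.8148.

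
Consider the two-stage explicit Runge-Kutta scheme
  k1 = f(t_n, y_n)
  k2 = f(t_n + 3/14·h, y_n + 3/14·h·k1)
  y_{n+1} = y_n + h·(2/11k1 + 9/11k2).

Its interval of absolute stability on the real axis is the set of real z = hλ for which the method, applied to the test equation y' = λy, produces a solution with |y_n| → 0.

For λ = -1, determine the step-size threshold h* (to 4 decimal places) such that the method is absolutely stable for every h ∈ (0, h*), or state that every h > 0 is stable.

With y'=λy (z=hλ):
  k1=λy_n ⇒ h·k1=z·y_n;  k2=λ(1+3/14z)y_n ⇒ h·k2=z(1+3/14z)y_n
  y_{n+1}/y_n = 1 + 2/11z + 9/11z(1+3/14z) = 1 + z + 27/154z²
  ⇒ R(z) = 1 + z + 27/154z².

Find x<0 with |R(x)|<1.
x=-0.63: |R|=0.4396
R=1: x+27/154x²=0 ⇒ x=−154/27=-5.7037; min R=1−1/(4·27/154)=-0.4259>−1
Confirm numerically:
  x=-4.369: |R|=0.02237 <1
  x=-3.869: |R|=0.24454 <1
  x=-3.142: |R|=0.41117 <1
  x=-2.794: |R|=0.42534 <1
  x=-6.275: |R|=1.62852 >1
  x=-5.818: |R|=1.11659 >1
  x=-5.805: |R|=1.10310 >1
Stable set (-5.7037, 0).

(-5.7037,0); λ=-1 ⇒ h* = (154/27)/1 = 5.7037.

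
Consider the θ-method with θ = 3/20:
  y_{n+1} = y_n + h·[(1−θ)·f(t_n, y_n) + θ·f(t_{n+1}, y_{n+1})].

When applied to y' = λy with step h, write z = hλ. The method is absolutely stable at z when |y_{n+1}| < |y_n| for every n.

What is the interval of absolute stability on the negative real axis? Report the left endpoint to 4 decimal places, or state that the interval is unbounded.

z∈(-2.8571,0).

Test eqn y'=λy, z=hλ:
  y_{n+1} = y_n + z·[17/20·y_n + 3/20·y_{n+1}] ⇒ (1 − 3/20z)y_{n+1} = (1 + 17/20z)y_n
  R(z) = (1 + 17/20z)/(1 − 3/20z).

Solve |R(x)|<1 on ℝ⁻.
x=-1.13: |R|=0.0338
R=−1: 1+17/20x = −1+3/20x ⇒ -7/10x=2 ⇒ x=2/(-7/10)=-2.8571
Confirm numerically:
  x=-2.832: |R|=0.98765 <1
  x=-2.517: |R|=0.82716 <1
  x=-2.486: |R|=0.81077 <1
  x=-1.400: |R|=0.15702 <1
  x=-3.274: |R|=1.19569 >1
  x=-3.065: |R|=1.09967 >1
  x=-2.974: |R|=1.05657 >1
So |R|<1 on (-2.8571, 0).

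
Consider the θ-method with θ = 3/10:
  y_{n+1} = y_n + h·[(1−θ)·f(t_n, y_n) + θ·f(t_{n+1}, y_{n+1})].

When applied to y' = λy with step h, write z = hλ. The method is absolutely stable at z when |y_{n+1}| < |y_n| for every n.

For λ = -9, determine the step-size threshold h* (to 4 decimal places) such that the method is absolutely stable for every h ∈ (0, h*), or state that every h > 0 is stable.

(-5.0000,0); λ=-9 ⇒ h* = (5)/9 = 0.5556.

On y'=λy, z=hλ:
  y_{n+1} = y_n + z·[7/10·y_n + 3/10·y_{n+1}] ⇒ (1 − 3/10z)y_{n+1} = (1 + 7/10z)y_n
  so R(z) = (1 + 7/10z)/(1 − 3/10z).

Need |R(x)|<1, x<0.
x=-0.67: |R|=0.4421
R=−1: 1+7/10x = −1+3/10x ⇒ -2/5x=2 ⇒ x=2/(-2/5)=-5.0000
Confirm numerically:
  x=-3.716: |R|=0.75714 <1
  x=-3.386: |R|=0.67973 <1
  x=-2.197: |R|=0.32421 <1
  x=-5.481: |R|=1.07276 >1
  x=-5.361: |R|=1.05536 >1
  x=-5.342: |R|=1.05256 >1
Stable set (-5.0000, 0).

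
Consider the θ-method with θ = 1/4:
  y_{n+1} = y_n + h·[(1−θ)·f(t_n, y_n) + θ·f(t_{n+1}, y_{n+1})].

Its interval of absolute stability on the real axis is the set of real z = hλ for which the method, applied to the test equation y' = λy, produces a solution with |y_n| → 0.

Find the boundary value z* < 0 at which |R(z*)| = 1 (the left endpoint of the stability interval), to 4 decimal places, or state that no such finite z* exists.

Set f=λy, z=hλ:
  y_{n+1} = y_n + z·[3/4·y_n + 1/4·y_{n+1}] ⇒ (1 − 1/4z)y_{n+1} = (1 + 3/4z)y_n
  Hence R(z) = (1 + 3/4z)/(1 − 1/4z).

Find x<0 with |R(x)|<1.
x=-1.66: |R|=0.1731
R=−1: 1+3/4x = −1+1/4x ⇒ -1/2x=2 ⇒ x=2/(-1/2)=-4.0000
Confirm numerically:
  x=-3.655: |R|=0.90986 <1
  x=-3.190: |R|=0.77469 <1
  x=-2.916: |R|=0.68652 <1
  x=-2.897: |R|=0.68015 <1
  x=-4.099: |R|=1.02445 >1
  x=-4.093: |R|=1.02298 >1
Stable set (-4.0000, 0).

left endpoint -4.0000.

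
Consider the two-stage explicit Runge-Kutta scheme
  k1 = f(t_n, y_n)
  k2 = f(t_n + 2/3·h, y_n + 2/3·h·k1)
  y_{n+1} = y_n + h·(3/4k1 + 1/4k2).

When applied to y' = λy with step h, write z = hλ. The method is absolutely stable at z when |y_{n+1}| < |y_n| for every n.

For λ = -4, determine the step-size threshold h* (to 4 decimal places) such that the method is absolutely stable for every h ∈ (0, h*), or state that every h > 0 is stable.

Test eqn y'=λy, z=hλ:
  k1=λy_n ⇒ h·k1=z·y_n;  k2=λ(1+2/3z)y_n ⇒ h·k2=z(1+2/3z)y_n
  y_{n+1}/y_n = 1 + 3/4z + 1/4z(1+2/3z) = 1 + z + 1/6z²
  R(z) = 1 + z + 1/6z².

Solve |R(x)|<1 on ℝ⁻.
x=-0.56: |R|=0.4923
R=1: x+1/6x²=0 ⇒ x=−6=-6.0000; min R=1−1/(4·1/6)=-0.5000>−1
Confirm numerically:
  x=-5.670: |R|=0.68815 <1
  x=-5.033: |R|=0.18885 <1
  x=-4.606: |R|=0.07013 <1
  x=-3.817: |R|=0.38875 <1
  x=-6.543: |R|=1.59214 >1
  x=-6.259: |R|=1.27018 >1
  x=-6.035: |R|=1.03520 >1
Stable set (-6.0000, 0).

(-6.0000,0); λ=-4 ⇒ h* = (6)/4 = 1.5000.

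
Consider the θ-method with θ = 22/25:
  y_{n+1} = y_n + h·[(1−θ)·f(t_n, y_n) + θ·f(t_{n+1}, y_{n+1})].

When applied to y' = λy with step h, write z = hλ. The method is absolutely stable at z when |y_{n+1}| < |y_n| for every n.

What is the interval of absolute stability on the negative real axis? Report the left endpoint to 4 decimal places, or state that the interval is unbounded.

interval (−∞, 0).

With y'=λy (z=hλ):
  y_{n+1} = y_n + z·[3/25·y_n + 22/25·y_{n+1}] ⇒ (1 − 22/25z)y_{n+1} = (1 + 3/25z)y_n
  R(z) = (1 + 3/25z)/(1 − 22/25z).

Need |R(x)|<1, x<0.
x=-1.79: |R|=0.3049
x=-2: |R|=0.2754
x=-10: |R|=0.0204
x=-100: |R|=0.1236
θ=22/25≥1/2 ⇒ |1+3/25x|<|1−22/25x| ∀x<0 ⇒ unbounded interval.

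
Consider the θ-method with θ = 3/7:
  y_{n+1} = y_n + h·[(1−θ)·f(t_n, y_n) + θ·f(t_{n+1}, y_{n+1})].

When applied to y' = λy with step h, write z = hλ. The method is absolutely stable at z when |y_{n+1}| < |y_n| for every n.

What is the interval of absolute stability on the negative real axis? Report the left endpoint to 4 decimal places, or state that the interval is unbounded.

(-14.0000, 0).

Test eqn y'=λy, z=hλ:
  y_{n+1} = y_n + z·[4/7·y_n + 3/7·y_{n+1}] ⇒ (1 − 3/7z)y_{n+1} = (1 + 4/7z)y_n
  Hence R(z) = (1 + 4/7z)/(1 − 3/7z).

Solve |R(x)|<1 on ℝ⁻.
x=-1.08: |R|=0.2617
R=−1: 1+4/7x = −1+3/7x ⇒ -1/7x=2 ⇒ x=2/(-1/7)=-14.0000
Confirm numerically:
  x=-12.073: |R|=0.95541 <1
  x=-9.976: |R|=0.89103 <1
  x=-7.496: |R|=0.77944 <1
  x=-5.756: |R|=0.66029 <1
  x=-14.539: |R|=1.01065 >1
  x=-14.210: |R|=1.00423 >1
  x=-14.139: |R|=1.00281 >1
Interval (-14.0000, 0).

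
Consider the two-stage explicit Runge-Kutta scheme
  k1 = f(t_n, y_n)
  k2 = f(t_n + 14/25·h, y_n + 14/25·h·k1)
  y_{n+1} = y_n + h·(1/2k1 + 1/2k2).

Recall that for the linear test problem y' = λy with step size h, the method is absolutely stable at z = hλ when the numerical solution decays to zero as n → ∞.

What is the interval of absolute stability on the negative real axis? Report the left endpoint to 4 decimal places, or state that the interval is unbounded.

z∈(-3.5714,0).

Test eqn y'=λy, z=hλ:
  k1=λy_n ⇒ h·k1=z·y_n;  k2=λ(1+14/25z)y_n ⇒ h·k2=z(1+14/25z)y_n
  y_{n+1}/y_n = 1 + 1/2z + 1/2z(1+14/25z) = 1 + z + 7/25z²
  Hence R(z) = 1 + z + 7/25z².

Boundary: |R(x)|=1, x<0.
x=-1.6: |R|=0.1168
R=1: x+7/25x²=0 ⇒ x=−25/7=-3.5714; min R=1−1/(4·7/25)=0.1071>−1
Confirm numerically:
  x=-3.237: |R|=0.69689 <1
  x=-3.003: |R|=0.52204 <1
  x=-1.823: |R|=0.10753 <1
  x=-1.649: |R|=0.11238 <1
  x=-4.102: |R|=1.60939 >1
  x=-3.867: |R|=1.32003 >1
  x=-3.804: |R|=1.24772 >1
So |R|<1 on (-3.5714, 0).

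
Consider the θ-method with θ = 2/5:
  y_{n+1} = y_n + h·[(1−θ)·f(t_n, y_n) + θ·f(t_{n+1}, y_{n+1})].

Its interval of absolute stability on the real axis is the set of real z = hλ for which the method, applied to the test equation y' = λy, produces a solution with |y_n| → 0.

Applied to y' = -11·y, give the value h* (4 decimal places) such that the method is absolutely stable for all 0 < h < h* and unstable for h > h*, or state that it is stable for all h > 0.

With y'=λy (z=hλ):
  y_{n+1} = y_n + z·[3/5·y_n + 2/5·y_{n+1}] ⇒ (1 − 2/5z)y_{n+1} = (1 + 3/5z)y_n
  R(z) = (1 + 3/5z)/(1 − 2/5z).

Need |R(x)|<1, x<0.
x=-0.72: |R|=0.4410
R=−1: 1+3/5x = −1+2/5x ⇒ -1/5x=2 ⇒ x=2/(-1/5)=-10.0000
Confirm numerically:
  x=-7.889: |R|=0.89840 <1
  x=-6.447: |R|=0.80144 <1
  x=-5.263: |R|=0.69490 <1
  x=-4.072: |R|=0.54900 <1
  x=-10.578: |R|=1.02210 >1
  x=-10.529: |R|=1.02030 >1
Interval (-10.0000, 0).

(-10.0000,0); λ=-11 ⇒ h* = (10)/11 = 0.9091.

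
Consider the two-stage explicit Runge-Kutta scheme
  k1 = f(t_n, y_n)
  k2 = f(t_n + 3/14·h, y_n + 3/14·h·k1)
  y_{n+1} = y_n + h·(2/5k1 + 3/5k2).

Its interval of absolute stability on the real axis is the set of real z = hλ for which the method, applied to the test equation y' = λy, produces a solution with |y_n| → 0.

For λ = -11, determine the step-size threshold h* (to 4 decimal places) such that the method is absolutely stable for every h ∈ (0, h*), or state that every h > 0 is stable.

(-7.7778,0); λ=-11 ⇒ h* = (70/9)/11 = 0.7071.

With y'=λy (z=hλ):
  k1=λy_n ⇒ h·k1=z·y_n;  k2=λ(1+3/14z)y_n ⇒ h·k2=z(1+3/14z)y_n
  y_{n+1}/y_n = 1 + 2/5z + 3/5z(1+3/14z) = 1 + z + 9/70z²
  so R(z) = 1 + z + 9/70z².

Find x<0 with |R(x)|<1.
x=-1.26: |R|=0.0559
R=1: x+9/70x²=0 ⇒ x=−70/9=-7.7778; min R=1−1/(4·9/70)=-0.9444>−1
Confirm numerically:
  x=-6.402: |R|=0.13242 <1
  x=-4.698: |R|=0.86027 <1
  x=-4.106: |R|=0.93838 <1
  x=-8.343: |R|=1.60630 >1
  x=-8.305: |R|=1.56296 >1
  x=-8.082: |R|=1.31612 >1
Stable set (-7.7778, 0).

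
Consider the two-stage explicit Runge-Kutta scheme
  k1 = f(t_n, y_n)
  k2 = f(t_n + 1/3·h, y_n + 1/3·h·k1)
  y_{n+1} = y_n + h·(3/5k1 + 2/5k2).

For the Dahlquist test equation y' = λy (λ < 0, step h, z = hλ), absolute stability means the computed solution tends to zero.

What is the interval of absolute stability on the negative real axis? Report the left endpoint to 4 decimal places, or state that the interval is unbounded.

On y'=λy, z=hλ:
  k1=λy_n ⇒ h·k1=z·y_n;  k2=λ(1+1/3z)y_n ⇒ h·k2=z(1+1/3z)y_n
  y_{n+1}/y_n = 1 + 3/5z + 2/5z(1+1/3z) = 1 + z + 2/15z²
  Hence R(z) = 1 + z + 2/15z².

Find x<0 with |R(x)|<1.
x=-1.1: |R|=0.0613
R=1: x+2/15x²=0 ⇒ x=−15/2=-7.5000; min R=1−1/(4·2/15)=-0.8750>−1
Confirm numerically:
  x=-6.219: |R|=0.06221 <1
  x=-5.302: |R|=0.55384 <1
  x=-3.833: |R|=0.87408 <1
  x=-8.012: |R|=1.54695 >1
  x=-7.555: |R|=1.05540 >1
So |R|<1 on (-7.5000, 0).

z∈(-7.5000,0).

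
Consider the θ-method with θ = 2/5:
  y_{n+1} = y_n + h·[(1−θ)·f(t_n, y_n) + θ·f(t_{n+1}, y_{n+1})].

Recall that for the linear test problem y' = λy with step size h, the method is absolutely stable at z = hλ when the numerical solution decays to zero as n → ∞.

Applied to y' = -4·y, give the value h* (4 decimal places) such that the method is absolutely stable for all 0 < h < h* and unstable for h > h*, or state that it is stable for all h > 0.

Set f=λy, z=hλ:
  y_{n+1} = y_n + z·[3/5·y_n + 2/5·y_{n+1}] ⇒ (1 − 2/5z)y_{n+1} = (1 + 3/5z)y_n
  Hence R(z) = (1 + 3/5z)/(1 − 2/5z).

Solve |R(x)|<1 on ℝ⁻.
x=-1.53: |R|=0.0509
R=−1: 1+3/5x = −1+2/5x ⇒ -1/5x=2 ⇒ x=2/(-1/5)=-10.0000
Confirm numerically:
  x=-9.014: |R|=0.95718 <1
  x=-8.198: |R|=0.91578 <1
  x=-6.601: |R|=0.81326 <1
  x=-10.578: |R|=1.02210 >1
  x=-10.372: |R|=1.01445 >1
  x=-10.354: |R|=1.01377 >1
Stable set (-10.0000, 0).

(-10.0000,0); λ=-4 ⇒ h* = (10)/4 = 2.5000.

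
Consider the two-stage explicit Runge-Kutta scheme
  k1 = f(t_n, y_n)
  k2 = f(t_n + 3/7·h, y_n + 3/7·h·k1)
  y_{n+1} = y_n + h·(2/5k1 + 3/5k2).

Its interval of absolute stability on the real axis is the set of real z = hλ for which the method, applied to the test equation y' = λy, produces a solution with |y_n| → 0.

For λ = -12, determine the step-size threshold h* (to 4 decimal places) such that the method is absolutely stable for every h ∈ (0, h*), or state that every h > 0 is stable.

With y'=λy (z=hλ):
  k1=λy_n ⇒ h·k1=z·y_n;  k2=λ(1+3/7z)y_n ⇒ h·k2=z(1+3/7z)y_n
  y_{n+1}/y_n = 1 + 2/5z + 3/5z(1+3/7z) = 1 + z + 9/35z²
  so R(z) = 1 + z + 9/35z².

Boundary: |R(x)|=1, x<0.
x=-1.77: |R|=0.0356
R=1: x+9/35x²=0 ⇒ x=−35/9=-3.8889; min R=1−1/(4·9/35)=0.0278>−1
Confirm numerically:
  x=-3.621: |R|=0.75056 <1
  x=-2.147: |R|=0.03833 <1
  x=-1.645: |R|=0.05084 <1
  x=-4.425: |R|=1.61002 >1
  x=-4.145: |R|=1.27298 >1
  x=-3.911: |R|=1.02224 >1
Interval (-3.8889, 0).

(-3.8889,0); λ=-12 ⇒ h* = (35/9)/12 = 0.3241.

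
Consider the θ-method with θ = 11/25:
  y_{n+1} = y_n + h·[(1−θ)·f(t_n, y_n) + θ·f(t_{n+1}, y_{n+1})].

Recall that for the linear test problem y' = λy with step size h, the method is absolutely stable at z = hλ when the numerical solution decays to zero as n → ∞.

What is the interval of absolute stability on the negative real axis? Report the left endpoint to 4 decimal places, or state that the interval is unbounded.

z∈(-16.6667,0).

With y'=λy (z=hλ):
  y_{n+1} = y_n + z·[14/25·y_n + 11/25·y_{n+1}] ⇒ (1 − 11/25z)y_{n+1} = (1 + 14/25z)y_n
  R(z) = (1 + 14/25z)/(1 − 11/25z).

Need |R(x)|<1, x<0.
x=-0.42: |R|=0.6455
R=−1: 1+14/25x = −1+11/25x ⇒ -3/25x=2 ⇒ x=2/(-3/25)=-16.6667
Confirm numerically:
  x=-16.275: |R|=0.99424 <1
  x=-11.665: |R|=0.90213 <1
  x=-10.883: |R|=0.88010 <1
  x=-9.244: |R|=0.82422 <1
  x=-17.224: |R|=1.00780 >1
  x=-16.989: |R|=1.00456 >1
Interval (-16.6667, 0).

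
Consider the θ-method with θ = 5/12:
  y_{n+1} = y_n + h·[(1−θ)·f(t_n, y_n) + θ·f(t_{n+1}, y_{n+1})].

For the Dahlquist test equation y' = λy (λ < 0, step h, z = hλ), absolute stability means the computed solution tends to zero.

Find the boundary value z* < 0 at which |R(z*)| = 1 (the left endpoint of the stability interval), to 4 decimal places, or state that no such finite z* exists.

Test eqn y'=λy, z=hλ:
  y_{n+1} = y_n + z·[7/12·y_n + 5/12·y_{n+1}] ⇒ (1 − 5/12z)y_{n+1} = (1 + 7/12z)y_n
  R(z) = (1 + 7/12z)/(1 − 5/12z).

Need |R(x)|<1, x<0.
x=-0.5: |R|=0.5862
R=−1: 1+7/12x = −1+5/12x ⇒ -1/6x=2 ⇒ x=2/(-1/6)=-12.0000
Confirm numerically:
  x=-6.478: |R|=0.75121 <1
  x=-6.332: |R|=0.74036 <1
  x=-5.474: |R|=0.66848 <1
  x=-5.219: |R|=0.64400 <1
  x=-12.360: |R|=1.00976 >1
  x=-12.119: |R|=1.00328 >1
Interval (-12.0000, 0).

z* = -12.0000.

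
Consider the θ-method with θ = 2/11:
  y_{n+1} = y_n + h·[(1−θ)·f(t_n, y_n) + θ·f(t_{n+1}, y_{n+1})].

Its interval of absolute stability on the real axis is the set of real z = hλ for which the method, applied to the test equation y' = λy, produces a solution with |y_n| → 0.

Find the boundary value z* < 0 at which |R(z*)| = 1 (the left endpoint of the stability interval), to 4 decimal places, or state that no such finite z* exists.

left endpoint -3.1429.

With y'=λy (z=hλ):
  y_{n+1} = y_n + z·[9/11·y_n + 2/11·y_{n+1}] ⇒ (1 − 2/11z)y_{n+1} = (1 + 9/11z)y_n
  Hence R(z) = (1 + 9/11z)/(1 − 2/11z).

Find x<0 with |R(x)|<1.
x=-1.26: |R|=0.0251
R=−1: 1+9/11x = −1+2/11x ⇒ -7/11x=2 ⇒ x=2/(-7/11)=-3.1429
Confirm numerically:
  x=-2.297: |R|=0.62030 <1
  x=-2.152: |R|=0.54679 <1
  x=-1.662: |R|=0.27632 <1
  x=-3.328: |R|=1.07340 >1
  x=-3.303: |R|=1.06367 >1
  x=-3.256: |R|=1.04523 >1
So |R|<1 on (-3.1429, 0).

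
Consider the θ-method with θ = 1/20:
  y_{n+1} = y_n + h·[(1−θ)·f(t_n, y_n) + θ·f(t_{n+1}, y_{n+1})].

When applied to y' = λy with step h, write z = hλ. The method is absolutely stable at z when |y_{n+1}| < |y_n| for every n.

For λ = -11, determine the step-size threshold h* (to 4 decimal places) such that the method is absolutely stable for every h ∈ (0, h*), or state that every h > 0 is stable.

(-2.2222,0); λ=-11 ⇒ h* = (20/9)/11 = 0.2020.

Test eqn y'=λy, z=hλ:
  y_{n+1} = y_n + z·[19/20·y_n + 1/20·y_{n+1}] ⇒ (1 − 1/20z)y_{n+1} = (1 + 19/20z)y_n
  Hence R(z) = (1 + 19/20z)/(1 − 1/20z).

Boundary: |R(x)|=1, x<0.
x=-1.75: |R|=0.6092
R=−1: 1+19/20x = −1+1/20x ⇒ -9/10x=2 ⇒ x=2/(-9/10)=-2.2222
Confirm numerically:
  x=-1.911: |R|=0.74433 <1
  x=-1.578: |R|=0.46260 <1
  x=-1.155: |R|=0.09194 <1
  x=-2.537: |R|=1.25141 >1
  x=-2.434: |R|=1.16992 >1
  x=-2.248: |R|=1.02086 >1
Stable set (-2.2222, 0).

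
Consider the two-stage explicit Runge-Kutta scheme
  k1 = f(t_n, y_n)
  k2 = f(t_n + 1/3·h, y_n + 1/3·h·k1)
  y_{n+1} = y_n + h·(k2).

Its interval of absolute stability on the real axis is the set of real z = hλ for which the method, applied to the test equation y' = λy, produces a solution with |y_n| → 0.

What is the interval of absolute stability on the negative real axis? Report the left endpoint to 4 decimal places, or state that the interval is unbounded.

z∈(-3.0000,0).

Set f=λy, z=hλ:
  k1=λy_n ⇒ h·k1=z·y_n;  k2=λ(1+1/3z)y_n ⇒ h·k2=z(1+1/3z)y_n
  y_{n+1}/y_n = 1 + z(1+1/3z) = 1 + z + 1/3z²
  R(z) = 1 + z + 1/3z².

Solve |R(x)|<1 on ℝ⁻.
x=-1.12: |R|=0.2981
R=1: x+1/3x²=0 ⇒ x=−3=-3.0000; min R=1−1/(4·1/3)=0.2500>−1
Confirm numerically:
  x=-2.693: |R|=0.72442 <1
  x=-2.324: |R|=0.47633 <1
  x=-1.352: |R|=0.25730 <1
  x=-3.514: |R|=1.60207 >1
  x=-3.202: |R|=1.21560 >1
Interval (-3.0000, 0).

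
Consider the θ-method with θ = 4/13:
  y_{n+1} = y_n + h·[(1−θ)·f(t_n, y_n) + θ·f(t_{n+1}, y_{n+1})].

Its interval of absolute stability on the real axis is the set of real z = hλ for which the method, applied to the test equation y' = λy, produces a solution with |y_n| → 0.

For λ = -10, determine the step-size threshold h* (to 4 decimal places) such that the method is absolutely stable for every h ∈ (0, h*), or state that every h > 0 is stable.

Test eqn y'=λy, z=hλ:
  y_{n+1} = y_n + z·[9/13·y_n + 4/13·y_{n+1}] ⇒ (1 − 4/13z)y_{n+1} = (1 + 9/13z)y_n
  so R(z) = (1 + 9/13z)/(1 − 4/13z).

Boundary: |R(x)|=1, x<0.
x=-0.77: |R|=0.3775
R=−1: 1+9/13x = −1+4/13x ⇒ -5/13x=2 ⇒ x=2/(-5/13)=-5.2000
Confirm numerically:
  x=-4.780: |R|=0.93462 <1
  x=-2.624: |R|=0.45182 <1
  x=-2.535: |R|=0.42416 <1
  x=-5.473: |R|=1.03912 >1
  x=-5.306: |R|=1.01549 >1
  x=-5.224: |R|=1.00354 >1
Interval (-5.2000, 0).

(-5.2000,0); λ=-10 ⇒ h* = (26/5)/10 = 0.5200.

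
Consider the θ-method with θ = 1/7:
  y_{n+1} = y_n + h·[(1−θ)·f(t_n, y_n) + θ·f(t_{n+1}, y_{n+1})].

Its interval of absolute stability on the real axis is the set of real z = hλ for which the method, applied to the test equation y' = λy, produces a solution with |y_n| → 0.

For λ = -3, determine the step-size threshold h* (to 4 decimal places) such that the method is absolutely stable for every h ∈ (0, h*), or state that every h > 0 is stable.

(-2.8000,0); λ=-3 ⇒ h* = (14/5)/3 = 0.9333.

On y'=λy, z=hλ:
  y_{n+1} = y_n + z·[6/7·y_n + 1/7·y_{n+1}] ⇒ (1 − 1/7z)y_{n+1} = (1 + 6/7z)y_n
  R(z) = (1 + 6/7z)/(1 − 1/7z).

Need |R(x)|<1, x<0.
x=-1.16: |R|=0.0049
R=−1: 1+6/7x = −1+1/7x ⇒ -5/7x=2 ⇒ x=2/(-5/7)=-2.8000
Confirm numerically:
  x=-2.209: |R|=0.67912 <1
  x=-2.208: |R|=0.67854 <1
  x=-1.429: |R|=0.18674 <1
  x=-3.308: |R|=1.24641 >1
  x=-3.137: |R|=1.16622 >1
  x=-3.076: |R|=1.13696 >1
Interval (-2.8000, 0).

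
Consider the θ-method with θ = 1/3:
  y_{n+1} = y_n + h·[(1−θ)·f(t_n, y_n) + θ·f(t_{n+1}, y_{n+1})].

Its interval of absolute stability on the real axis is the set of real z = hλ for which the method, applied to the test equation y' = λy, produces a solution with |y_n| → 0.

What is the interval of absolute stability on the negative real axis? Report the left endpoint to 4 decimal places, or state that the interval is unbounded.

z∈(-6.0000,0).

Set f=λy, z=hλ:
  y_{n+1} = y_n + z·[2/3·y_n + 1/3·y_{n+1}] ⇒ (1 − 1/3z)y_{n+1} = (1 + 2/3z)y_n
  Hence R(z) = (1 + 2/3z)/(1 − 1/3z).

Need |R(x)|<1, x<0.
x=-0.48: |R|=0.5862
R=−1: 1+2/3x = −1+1/3x ⇒ -1/3x=2 ⇒ x=2/(-1/3)=-6.0000
Confirm numerically:
  x=-5.950: |R|=0.99441 <1
  x=-4.948: |R|=0.86764 <1
  x=-4.937: |R|=0.86607 <1
  x=-4.634: |R|=0.82106 <1
  x=-6.412: |R|=1.04377 >1
  x=-6.386: |R|=1.04113 >1
  x=-6.089: |R|=1.00979 >1
Stable set (-6.0000, 0).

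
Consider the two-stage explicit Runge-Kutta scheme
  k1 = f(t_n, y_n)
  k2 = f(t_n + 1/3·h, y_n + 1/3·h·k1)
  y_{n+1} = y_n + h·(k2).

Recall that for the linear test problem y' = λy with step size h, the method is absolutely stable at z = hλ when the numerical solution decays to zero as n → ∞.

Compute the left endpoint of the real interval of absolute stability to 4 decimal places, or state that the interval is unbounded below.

Set f=λy, z=hλ:
  k1=λy_n ⇒ h·k1=z·y_n;  k2=λ(1+1/3z)y_n ⇒ h·k2=z(1+1/3z)y_n
  y_{n+1}/y_n = 1 + z(1+1/3z) = 1 + z + 1/3z²
  R(z) = 1 + z + 1/3z².

Boundary: |R(x)|=1, x<0.
x=-0.36: |R|=0.6832
R=1: x+1/3x²=0 ⇒ x=−3=-3.0000; min R=1−1/(4·1/3)=0.2500>−1
Confirm numerically:
  x=-2.866: |R|=0.87199 <1
  x=-1.900: |R|=0.30333 <1
  x=-1.672: |R|=0.25986 <1
  x=-1.474: |R|=0.25023 <1
  x=-3.593: |R|=1.71022 >1
  x=-3.581: |R|=1.69352 >1
  x=-3.156: |R|=1.16411 >1
Interval (-3.0000, 0).

left endpoint -3.0000.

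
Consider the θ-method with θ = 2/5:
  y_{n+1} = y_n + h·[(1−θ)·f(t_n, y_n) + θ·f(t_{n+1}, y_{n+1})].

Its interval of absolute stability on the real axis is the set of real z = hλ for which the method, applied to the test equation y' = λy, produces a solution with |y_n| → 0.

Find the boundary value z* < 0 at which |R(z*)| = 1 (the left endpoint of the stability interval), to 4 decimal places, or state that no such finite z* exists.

z* = -10.0000.

Set f=λy, z=hλ:
  y_{n+1} = y_n + z·[3/5·y_n + 2/5·y_{n+1}] ⇒ (1 − 2/5z)y_{n+1} = (1 + 3/5z)y_n
  R(z) = (1 + 3/5z)/(1 − 2/5z).

Find x<0 with |R(x)|<1.
x=-0.83: |R|=0.3769
R=−1: 1+3/5x = −1+2/5x ⇒ -1/5x=2 ⇒ x=2/(-1/5)=-10.0000
Confirm numerically:
  x=-9.925: |R|=0.99698 <1
  x=-8.664: |R|=0.94016 <1
  x=-7.014: |R|=0.84307 <1
  x=-5.703: |R|=0.73808 <1
  x=-10.597: |R|=1.02279 >1
  x=-10.301: |R|=1.01176 >1
  x=-10.217: |R|=1.00853 >1
So |R|<1 on (-10.0000, 0).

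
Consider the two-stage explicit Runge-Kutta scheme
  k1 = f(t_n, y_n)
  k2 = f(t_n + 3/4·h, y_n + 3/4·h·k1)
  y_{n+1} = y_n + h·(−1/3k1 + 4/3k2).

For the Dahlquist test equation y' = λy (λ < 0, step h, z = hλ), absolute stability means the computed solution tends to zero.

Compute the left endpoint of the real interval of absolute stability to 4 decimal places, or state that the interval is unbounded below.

On y'=λy, z=hλ:
  k1=λy_n ⇒ h·k1=z·y_n;  k2=λ(1+3/4z)y_n ⇒ h·k2=z(1+3/4z)y_n
  y_{n+1}/y_n = 1 − 1/3z + 4/3z(1+3/4z) = 1 + z + z²
  so R(z) = 1 + z + z².

Boundary: |R(x)|=1, x<0.
x=-1.78: |R|=2.3884
R=1: x+1x²=0 ⇒ x=−1=-1.0000; min R=1−1/(4·1)=0.7500>−1
Confirm numerically:
  x=-0.936: |R|=0.94010 <1
  x=-0.856: |R|=0.87674 <1
  x=-0.490: |R|=0.75010 <1
  x=-1.598: |R|=1.95560 >1
  x=-1.496: |R|=1.74202 >1
Interval (-1.0000, 0).

left endpoint -1.0000.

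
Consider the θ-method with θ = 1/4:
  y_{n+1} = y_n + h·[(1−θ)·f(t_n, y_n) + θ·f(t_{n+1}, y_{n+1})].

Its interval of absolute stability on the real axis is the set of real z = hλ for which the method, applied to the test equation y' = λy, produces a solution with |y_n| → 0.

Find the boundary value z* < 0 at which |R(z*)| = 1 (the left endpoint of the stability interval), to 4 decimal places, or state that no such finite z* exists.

Set f=λy, z=hλ:
  y_{n+1} = y_n + z·[3/4·y_n + 1/4·y_{n+1}] ⇒ (1 − 1/4z)y_{n+1} = (1 + 3/4z)y_n
  ⇒ R(z) = (1 + 3/4z)/(1 − 1/4z).

Solve |R(x)|<1 on ℝ⁻.
x=-0.47: |R|=0.5794
R=−1: 1+3/4x = −1+1/4x ⇒ -1/2x=2 ⇒ x=2/(-1/2)=-4.0000
Confirm numerically:
  x=-2.315: |R|=0.46635 <1
  x=-1.996: |R|=0.33155 <1
  x=-1.903: |R|=0.28951 <1
  x=-4.439: |R|=1.10404 >1
  x=-4.280: |R|=1.06763 >1
  x=-4.178: |R|=1.04353 >1
So |R|<1 on (-4.0000, 0).

left endpoint -4.0000.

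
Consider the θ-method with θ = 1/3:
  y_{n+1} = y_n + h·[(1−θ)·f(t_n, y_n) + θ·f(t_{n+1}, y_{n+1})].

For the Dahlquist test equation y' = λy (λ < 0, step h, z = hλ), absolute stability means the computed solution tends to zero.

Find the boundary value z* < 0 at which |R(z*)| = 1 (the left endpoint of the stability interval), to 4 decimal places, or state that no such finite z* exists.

On y'=λy, z=hλ:
  y_{n+1} = y_n + z·[2/3·y_n + 1/3·y_{n+1}] ⇒ (1 − 1/3z)y_{n+1} = (1 + 2/3z)y_n
  Hence R(z) = (1 + 2/3z)/(1 − 1/3z).

Boundary: |R(x)|=1, x<0.
x=-1.08: |R|=0.2059
R=−1: 1+2/3x = −1+1/3x ⇒ -1/3x=2 ⇒ x=2/(-1/3)=-6.0000
Confirm numerically:
  x=-5.849: |R|=0.98294 <1
  x=-5.701: |R|=0.96564 <1
  x=-3.991: |R|=0.71263 <1
  x=-3.678: |R|=0.65229 <1
  x=-6.587: |R|=1.06123 >1
  x=-6.555: |R|=1.05808 >1
  x=-6.133: |R|=1.01456 >1
Stable set (-6.0000, 0).

z* = -6.0000.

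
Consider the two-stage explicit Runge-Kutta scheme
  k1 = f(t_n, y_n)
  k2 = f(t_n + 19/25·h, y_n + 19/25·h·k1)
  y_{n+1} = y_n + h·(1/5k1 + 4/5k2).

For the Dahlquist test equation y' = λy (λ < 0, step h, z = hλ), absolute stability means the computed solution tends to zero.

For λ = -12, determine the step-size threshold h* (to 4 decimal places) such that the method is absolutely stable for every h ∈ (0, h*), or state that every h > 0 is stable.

(-1.6447,0); λ=-12 ⇒ h* = (125/76)/12 = 0.1371.

Test eqn y'=λy, z=hλ:
  k1=λy_n ⇒ h·k1=z·y_n;  k2=λ(1+19/25z)y_n ⇒ h·k2=z(1+19/25z)y_n
  y_{n+1}/y_n = 1 + 1/5z + 4/5z(1+19/25z) = 1 + z + 76/125z²
  ⇒ R(z) = 1 + z + 76/125z².

Find x<0 with |R(x)|<1.
x=-0.93: |R|=0.5959
R=1: x+76/125x²=0 ⇒ x=−125/76=-1.6447; min R=1−1/(4·76/125)=0.5888>−1
Confirm numerically:
  x=-1.579: |R|=0.93689 <1
  x=-1.306: |R|=0.73103 <1
  x=-0.774: |R|=0.59024 <1
  x=-0.721: |R|=0.59506 <1
  x=-1.961: |R|=1.37708 >1
  x=-1.853: |R|=1.23463 >1
Interval (-1.6447, 0).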